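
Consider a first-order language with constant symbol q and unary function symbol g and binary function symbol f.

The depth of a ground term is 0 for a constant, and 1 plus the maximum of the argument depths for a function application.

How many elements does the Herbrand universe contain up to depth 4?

If N_k denotes the number of depth-≤k ground terms, the 1 constant gives N_0 = 1, and each function symbol of arity r contributes N_{k-1}^r new terms at level k: N_k = 1 + N_{k-1} + N_{k-1}^2.
N_0 = 1
N_1 = 1 + 1 + 1^2 = 3
N_2 = 1 + 3 + 3^2 = 13
N_3 = 1 + 13 + 13^2 = 183
N_4 = 1 + 183 + 183^2 = 33673

33673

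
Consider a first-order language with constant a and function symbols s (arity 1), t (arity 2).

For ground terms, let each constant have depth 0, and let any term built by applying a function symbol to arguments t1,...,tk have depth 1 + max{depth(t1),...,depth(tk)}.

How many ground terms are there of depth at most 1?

3

Write N_k for the number of ground terms of depth ≤ k. A term of depth ≤ k is either a constant or a function symbol applied to arguments of depth ≤ k−1, so N_k = 1 + N_{k-1} + N_{k-1}^2.
N_0 = 1
N_1 = 1 + 1 + 1^2 = 3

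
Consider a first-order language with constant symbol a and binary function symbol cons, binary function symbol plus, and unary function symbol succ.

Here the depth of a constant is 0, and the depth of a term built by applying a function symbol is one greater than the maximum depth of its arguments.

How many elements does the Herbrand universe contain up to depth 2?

If N_k denotes the number of depth-≤k ground terms, the 1 constant gives N_0 = 1, and each function symbol of arity r contributes N_{k-1}^r new terms at level k: N_k = 1 + N_{k-1}^2 + N_{k-1}^2 + N_{k-1}.
N_0 = 1
N_1 = 1 + 1^2 + 1^2 + 1 = 4
N_2 = 1 + 4^2 + 4^2 + 4 = 37

37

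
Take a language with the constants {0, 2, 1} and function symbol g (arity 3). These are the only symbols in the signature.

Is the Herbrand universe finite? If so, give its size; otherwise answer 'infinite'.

The signature has at least one function symbol (g, arity 3) and at least one constant (0).
Iterating g gives infinitely many distinct ground terms: 0, g(0, 0, 0), g(g(0, 0, 0), g(0, 0, 0), g(0, 0, 0)), ...
So the Herbrand universe is infinite.

infinite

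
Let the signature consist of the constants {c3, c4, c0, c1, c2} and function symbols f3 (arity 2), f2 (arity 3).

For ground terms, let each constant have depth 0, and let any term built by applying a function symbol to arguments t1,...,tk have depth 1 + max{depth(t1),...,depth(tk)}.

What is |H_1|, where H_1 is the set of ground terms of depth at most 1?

Let N_k = |{terms of depth ≤ k}|. Then N_0 = 5 and N_k = 5 + N_{k-1}^2 + N_{k-1}^3 for k ≥ 1 (one summand per function symbol, arity giving the exponent).
N_0 = 5
N_1 = 5 + 5^2 + 5^3 = 155

155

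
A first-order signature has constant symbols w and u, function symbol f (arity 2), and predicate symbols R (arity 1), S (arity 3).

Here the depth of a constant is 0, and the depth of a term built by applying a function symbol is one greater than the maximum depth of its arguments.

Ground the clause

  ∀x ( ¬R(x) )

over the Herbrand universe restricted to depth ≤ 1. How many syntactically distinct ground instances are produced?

Ground terms of depth ≤ 1:
  Write N_k for the number of ground terms of depth ≤ k. A term of depth ≤ k is either a constant or a function symbol applied to arguments of depth ≤ k−1, so N_k = 2 + N_{k-1}^2.
  N_0 = 2
  N_1 = 2 + 2^2 = 6
  Explicitly: w, u, f(w, w), f(w, u), f(u, w), f(u, u).
So there are 6 ground terms available for substitution.
The body mentions the single quantified variable x; since ground terms form a free algebra, no two substitutions collapse to the same formula.
Number of ground instances = 6.

6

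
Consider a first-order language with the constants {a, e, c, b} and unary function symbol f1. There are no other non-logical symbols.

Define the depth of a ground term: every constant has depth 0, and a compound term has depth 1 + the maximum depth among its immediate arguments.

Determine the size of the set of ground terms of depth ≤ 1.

If N_k denotes the number of depth-≤k ground terms, the 4 constants give N_0 = 4, and each function symbol of arity r contributes N_{k-1}^r new terms at level k: N_k = 4 + N_{k-1}.
N_0 = 4
N_1 = 4 + 4 = 8
Explicitly: a, e, c, b, f1(a), f1(e), f1(c), f1(b).

8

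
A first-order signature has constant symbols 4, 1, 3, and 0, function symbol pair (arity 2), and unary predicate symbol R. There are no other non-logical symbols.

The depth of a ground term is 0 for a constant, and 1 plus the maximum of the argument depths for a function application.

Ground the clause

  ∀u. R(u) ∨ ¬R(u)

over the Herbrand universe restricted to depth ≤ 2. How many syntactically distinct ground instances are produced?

Ground terms of depth ≤ 2:
  Count level by level. With function symbols pair/2, the terms of depth ≤ k are the 4 constants together with each function applied to depth-≤(k−1) tuples, so N_k = 4 + N_{k-1}^2.
  N_0 = 4
  N_1 = 4 + 4^2 = 20
  N_2 = 4 + 20^2 = 404
So there are 404 ground terms available for substitution.
The clause has 1 distinct variable (u), which appears in the body. In the free term algebra distinct substitutions yield syntactically distinct ground instances.
Number of ground instances = 404.

404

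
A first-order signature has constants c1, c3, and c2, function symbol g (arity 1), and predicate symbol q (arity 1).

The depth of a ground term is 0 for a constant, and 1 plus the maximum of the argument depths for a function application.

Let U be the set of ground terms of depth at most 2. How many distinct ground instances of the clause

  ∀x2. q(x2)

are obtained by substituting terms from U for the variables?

9

Ground terms of depth ≤ 2:
  Count level by level. With function symbols g/1, the terms of depth ≤ k are the 3 constants together with each function applied to depth-≤(k−1) tuples, so N_k = 3 + N_{k-1}.
  N_0 = 3
  N_1 = 3 + 3 = 6
  N_2 = 3 + 6 = 9
So there are 9 ground terms available for substitution.
There is 1 variable to instantiate (x2),  occurring in at least one literal, so different choices give different ground instances.
Number of ground instances = 9.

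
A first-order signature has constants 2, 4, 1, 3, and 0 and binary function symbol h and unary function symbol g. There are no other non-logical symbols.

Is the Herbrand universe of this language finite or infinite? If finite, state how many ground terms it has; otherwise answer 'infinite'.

The signature has at least one function symbol (h, arity 2) and at least one constant (2).
Iterating h gives infinitely many distinct ground terms: 2, h(2, 2), h(h(2, 2), h(2, 2)), ...
So the Herbrand universe is infinite.

infinite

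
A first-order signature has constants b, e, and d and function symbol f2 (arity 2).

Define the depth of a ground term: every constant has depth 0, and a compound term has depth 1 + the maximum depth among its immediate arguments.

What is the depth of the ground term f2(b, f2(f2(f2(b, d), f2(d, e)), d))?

depth(f2(b, d)) = 1 + max(0, 0) = 1
depth(f2(d, e)) = 1 + max(0, 0) = 1
depth(f2(f2(b, d), f2(d, e))) = 1 + max(1, 1) = 2
depth(f2(f2(f2(b, d), f2(d, e)), d)) = 1 + max(2, 0) = 3
depth(f2(b, f2(f2(f2(b, d), f2(d, e)), d))) = 1 + max(0, 3) = 4

4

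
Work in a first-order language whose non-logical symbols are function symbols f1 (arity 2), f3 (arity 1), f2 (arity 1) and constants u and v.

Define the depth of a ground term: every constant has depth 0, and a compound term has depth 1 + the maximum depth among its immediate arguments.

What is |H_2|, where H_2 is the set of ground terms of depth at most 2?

Let N_k = |{terms of depth ≤ k}|. Then N_0 = 2 and N_k = 2 + N_{k-1}^2 + N_{k-1} + N_{k-1} for k ≥ 1 (one summand per function symbol, arity giving the exponent).
N_0 = 2
N_1 = 2 + 2^2 + 2 + 2 = 10
N_2 = 2 + 10^2 + 10 + 10 = 122

122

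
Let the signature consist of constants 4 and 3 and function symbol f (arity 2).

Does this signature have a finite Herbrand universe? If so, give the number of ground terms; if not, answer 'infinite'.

infinite

The signature has at least one function symbol (f, arity 2) and at least one constant (4).
Iterating f gives infinitely many distinct ground terms: 4, f(4, 4), f(f(4, 4), f(4, 4)), ...
So the Herbrand universe is infinite.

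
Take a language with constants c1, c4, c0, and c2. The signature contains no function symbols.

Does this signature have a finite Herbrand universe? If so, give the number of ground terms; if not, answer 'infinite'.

There are no function symbols, so every ground term is one of the 4 constants.
The Herbrand universe is {c1, c4, c0, c2}, which is finite with 4 elements.

4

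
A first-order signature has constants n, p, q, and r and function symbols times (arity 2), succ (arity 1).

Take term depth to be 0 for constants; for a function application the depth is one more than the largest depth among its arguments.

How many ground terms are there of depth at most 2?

Let N_k = |{terms of depth ≤ k}|. Then N_0 = 4 and N_k = 4 + N_{k-1}^2 + N_{k-1} for k ≥ 1 (one summand per function symbol, arity giving the exponent).
N_0 = 4
N_1 = 4 + 4^2 + 4 = 24
N_2 = 4 + 24^2 + 24 = 604

604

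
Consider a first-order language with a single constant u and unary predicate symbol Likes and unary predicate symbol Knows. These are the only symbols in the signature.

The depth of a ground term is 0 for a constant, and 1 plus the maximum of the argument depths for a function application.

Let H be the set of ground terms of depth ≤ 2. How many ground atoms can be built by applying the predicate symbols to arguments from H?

2

First count ground terms of depth ≤ 2.
With no function symbols every ground term is a constant, so there is exactly 1 ground term at every depth bound.
N_0 = 1
N_1 = 1
N_2 = 1
So |H| = 1.
Ground atoms are formed by filling each argument slot of a predicate with a term from H, so an r-ary predicate gives |H|^r atoms:
  Likes: 1;  Knows: 1
Total ground atoms: 1 + 1 = 2.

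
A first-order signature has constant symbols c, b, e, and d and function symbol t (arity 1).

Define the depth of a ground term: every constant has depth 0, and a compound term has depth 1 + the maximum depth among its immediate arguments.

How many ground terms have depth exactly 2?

Let N_k count ground terms of depth at most k. Each non-constant term of depth ≤ k is some function symbol applied to depth-≤(k−1) arguments, giving N_k = 4 + N_{k-1}.
N_0 = 4
N_1 = 4 + 4 = 8
N_2 = 4 + 8 = 12
Terms of depth exactly 2: N_2 − N_1 = 12 − 8 = 4.

4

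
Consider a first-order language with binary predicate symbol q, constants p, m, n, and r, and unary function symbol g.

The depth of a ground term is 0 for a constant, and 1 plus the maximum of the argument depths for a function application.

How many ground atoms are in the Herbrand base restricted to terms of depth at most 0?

16

First count ground terms of depth ≤ 0.
Count level by level. With function symbols g/1, the terms of depth ≤ k are the 4 constants together with each function applied to depth-≤(k−1) tuples, so N_k = 4 + N_{k-1}.
N_0 = 4
Explicitly: p, m, n, r.
So |H| = 4.
Each predicate of arity r yields |H|^r ground atoms (one per choice of an r-tuple from H):
  q: 4^2 = 16
Total ground atoms: 16.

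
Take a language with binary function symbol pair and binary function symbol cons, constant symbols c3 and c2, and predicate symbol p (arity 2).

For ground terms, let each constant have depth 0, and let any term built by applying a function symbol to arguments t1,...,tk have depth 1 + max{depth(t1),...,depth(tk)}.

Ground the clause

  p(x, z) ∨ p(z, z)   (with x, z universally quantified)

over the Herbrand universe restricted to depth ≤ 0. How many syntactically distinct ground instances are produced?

4

Ground terms of depth ≤ 0:
  Let N_k count ground terms of depth at most k. Each non-constant term of depth ≤ k is some function symbol applied to depth-≤(k−1) arguments, giving N_k = 2 + N_{k-1}^2 + N_{k-1}^2.
  N_0 = 2
So there are 2 ground terms available for substitution.
Each of x, z ranges independently over the available ground terms, and distinct assignments produce distinct instances.
Number of ground instances = 2^2 = 4.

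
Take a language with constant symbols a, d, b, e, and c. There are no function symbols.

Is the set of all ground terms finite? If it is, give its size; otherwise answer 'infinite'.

5

There are no function symbols, so every ground term is one of the 5 constants.
The Herbrand universe is {a, d, b, e, c}, which is finite with 5 elements.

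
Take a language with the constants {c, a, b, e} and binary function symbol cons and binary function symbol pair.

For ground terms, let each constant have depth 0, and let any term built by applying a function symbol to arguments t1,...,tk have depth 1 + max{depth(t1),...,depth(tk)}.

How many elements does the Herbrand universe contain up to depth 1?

If N_k denotes the number of depth-≤k ground terms, the 4 constants give N_0 = 4, and each function symbol of arity r contributes N_{k-1}^r new terms at level k: N_k = 4 + N_{k-1}^2 + N_{k-1}^2.
N_0 = 4
N_1 = 4 + 4^2 + 4^2 = 36

36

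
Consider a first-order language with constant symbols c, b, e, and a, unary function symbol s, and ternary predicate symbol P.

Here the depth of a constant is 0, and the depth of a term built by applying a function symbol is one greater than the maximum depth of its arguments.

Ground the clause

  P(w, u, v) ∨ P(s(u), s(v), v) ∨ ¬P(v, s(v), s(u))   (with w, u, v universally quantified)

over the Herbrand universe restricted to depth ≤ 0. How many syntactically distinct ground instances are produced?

64

Ground terms of depth ≤ 0:
  Let N_k = |{terms of depth ≤ k}|. Then N_0 = 4 and N_k = 4 + N_{k-1} for k ≥ 1 (one summand per function symbol, arity giving the exponent).
  N_0 = 4
  Explicitly: c, b, e, a.
So there are 4 ground terms available for substitution.
There are 3 variables to instantiate (w, u, v), each occurring in at least one literal, so different choices give different ground instances.
Number of ground instances = 4^3 = 64.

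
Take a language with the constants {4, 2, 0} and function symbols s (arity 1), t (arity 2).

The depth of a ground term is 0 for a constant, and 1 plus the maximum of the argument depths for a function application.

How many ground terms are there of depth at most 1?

Count level by level. With function symbols s/1, t/2, the terms of depth ≤ k are the 3 constants together with each function applied to depth-≤(k−1) tuples, so N_k = 3 + N_{k-1} + N_{k-1}^2.
N_0 = 3
N_1 = 3 + 3 + 3^2 = 15

15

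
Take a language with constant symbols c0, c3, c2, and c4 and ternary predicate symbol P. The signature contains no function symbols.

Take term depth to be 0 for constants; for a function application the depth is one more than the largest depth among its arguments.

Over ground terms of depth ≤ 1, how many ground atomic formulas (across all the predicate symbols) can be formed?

64

First count ground terms of depth ≤ 1.
With no function symbols every ground term is a constant, so there are exactly 4 ground terms at every depth bound.
N_0 = 4
N_1 = 4
So |H| = 4.
For each predicate symbol, the number of ground atoms is |H| raised to its arity; summing:
  P: 4^3 = 64
Total ground atoms: 64.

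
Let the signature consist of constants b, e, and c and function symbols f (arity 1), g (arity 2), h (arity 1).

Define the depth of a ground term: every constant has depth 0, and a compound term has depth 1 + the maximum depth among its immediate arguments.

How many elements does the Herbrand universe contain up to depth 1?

18

Write N_k for the number of ground terms of depth ≤ k. A term of depth ≤ k is either a constant or a function symbol applied to arguments of depth ≤ k−1, so N_k = 3 + N_{k-1} + N_{k-1}^2 + N_{k-1}.
N_0 = 3
N_1 = 3 + 3 + 3^2 + 3 = 18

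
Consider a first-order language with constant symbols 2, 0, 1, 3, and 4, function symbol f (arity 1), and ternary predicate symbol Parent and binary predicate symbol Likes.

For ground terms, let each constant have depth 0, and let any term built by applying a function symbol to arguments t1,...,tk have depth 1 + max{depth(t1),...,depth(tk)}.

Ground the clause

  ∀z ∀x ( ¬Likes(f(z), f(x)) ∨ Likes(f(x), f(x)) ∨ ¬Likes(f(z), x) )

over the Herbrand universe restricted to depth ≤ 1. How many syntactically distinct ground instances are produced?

Ground terms of depth ≤ 1:
  Let N_k = |{terms of depth ≤ k}|. Then N_0 = 5 and N_k = 5 + N_{k-1} for k ≥ 1 (one summand per function symbol, arity giving the exponent).
  N_0 = 5
  N_1 = 5 + 5 = 10
  Explicitly: 2, 0, 1, 3, 4, f(2), f(0), f(1), f(3), f(4).
So there are 10 ground terms available for substitution.
The clause has 2 distinct variables (z, x), each appearing in the body. In the free term algebra distinct substitutions yield syntactically distinct ground instances.
Number of ground instances = 10^2 = 100.

100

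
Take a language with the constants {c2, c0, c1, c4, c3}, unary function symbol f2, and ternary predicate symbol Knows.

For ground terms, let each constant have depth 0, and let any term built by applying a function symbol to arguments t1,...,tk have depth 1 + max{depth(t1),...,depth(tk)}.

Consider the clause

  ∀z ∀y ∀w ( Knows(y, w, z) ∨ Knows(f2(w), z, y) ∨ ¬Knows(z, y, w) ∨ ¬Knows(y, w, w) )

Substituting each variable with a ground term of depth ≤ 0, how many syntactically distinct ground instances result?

Ground terms of depth ≤ 0:
  Let N_k = |{terms of depth ≤ k}|. Then N_0 = 5 and N_k = 5 + N_{k-1} for k ≥ 1 (one summand per function symbol, arity giving the exponent).
  N_0 = 5
So there are 5 ground terms available for substitution.
Each of z, y, w ranges independently over the available ground terms, and distinct assignments produce distinct instances.
Number of ground instances = 5^3 = 125.

125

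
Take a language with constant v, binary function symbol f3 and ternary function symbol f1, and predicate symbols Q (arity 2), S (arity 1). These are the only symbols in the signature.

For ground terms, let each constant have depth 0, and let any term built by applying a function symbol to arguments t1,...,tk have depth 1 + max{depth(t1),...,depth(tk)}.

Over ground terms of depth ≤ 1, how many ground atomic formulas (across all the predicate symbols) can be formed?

12

First count ground terms of depth ≤ 1.
Count level by level. With function symbols f3/2, f1/3, the terms of depth ≤ k are the 1 constant together with each function applied to depth-≤(k−1) tuples, so N_k = 1 + N_{k-1}^2 + N_{k-1}^3.
N_0 = 1
N_1 = 1 + 1^2 + 1^3 = 3
Explicitly: v, f3(v, v), f1(v, v, v).
So |H| = 3.
For each predicate symbol, the number of ground atoms is |H| raised to its arity; summing:
  Q: 3^2 = 9;  S: 3
Total ground atoms: 9 + 3 = 12.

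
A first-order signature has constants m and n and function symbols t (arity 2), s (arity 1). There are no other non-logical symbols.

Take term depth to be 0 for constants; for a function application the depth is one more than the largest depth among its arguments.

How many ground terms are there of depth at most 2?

If N_k denotes the number of depth-≤k ground terms, the 2 constants give N_0 = 2, and each function symbol of arity r contributes N_{k-1}^r new terms at level k: N_k = 2 + N_{k-1}^2 + N_{k-1}.
N_0 = 2
N_1 = 2 + 2^2 + 2 = 8
N_2 = 2 + 8^2 + 8 = 74

74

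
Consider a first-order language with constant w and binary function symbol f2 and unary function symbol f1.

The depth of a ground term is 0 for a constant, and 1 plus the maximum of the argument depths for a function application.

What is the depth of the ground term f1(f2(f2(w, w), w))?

3

depth(f2(w, w)) = 1 + max(0, 0) = 1
depth(f2(f2(w, w), w)) = 1 + max(1, 0) = 2
depth(f1(f2(f2(w, w), w))) = 1 + depth(f2(f2(w, w), w)) = 1 + 2 = 3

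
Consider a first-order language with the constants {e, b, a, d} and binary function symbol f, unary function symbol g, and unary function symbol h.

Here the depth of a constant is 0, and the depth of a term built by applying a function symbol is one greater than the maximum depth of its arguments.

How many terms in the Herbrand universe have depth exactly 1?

Write N_k for the number of ground terms of depth ≤ k. A term of depth ≤ k is either a constant or a function symbol applied to arguments of depth ≤ k−1, so N_k = 4 + N_{k-1}^2 + N_{k-1} + N_{k-1}.
N_0 = 4
N_1 = 4 + 4^2 + 4 + 4 = 28
Terms of depth exactly 1: N_1 − N_0 = 28 − 4 = 24.

24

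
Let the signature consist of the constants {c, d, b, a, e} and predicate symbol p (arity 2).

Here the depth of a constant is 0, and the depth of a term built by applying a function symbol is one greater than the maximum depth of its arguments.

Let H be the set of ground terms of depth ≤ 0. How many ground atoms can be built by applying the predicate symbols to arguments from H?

First count ground terms of depth ≤ 0.
With no function symbols every ground term is a constant, so there are exactly 5 ground terms at every depth bound.
N_0 = 5
So |H| = 5.
For each predicate symbol, the number of ground atoms is |H| raised to its arity; summing:
  p: 5^2 = 25
Total ground atoms: 25.

25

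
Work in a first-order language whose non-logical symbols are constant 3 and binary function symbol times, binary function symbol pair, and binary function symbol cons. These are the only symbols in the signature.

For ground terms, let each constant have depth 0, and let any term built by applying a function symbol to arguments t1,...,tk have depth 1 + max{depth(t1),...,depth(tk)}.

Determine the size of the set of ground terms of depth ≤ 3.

If N_k denotes the number of depth-≤k ground terms, the 1 constant gives N_0 = 1, and each function symbol of arity r contributes N_{k-1}^r new terms at level k: N_k = 1 + N_{k-1}^2 + N_{k-1}^2 + N_{k-1}^2.
N_0 = 1
N_1 = 1 + 1^2 + 1^2 + 1^2 = 4
N_2 = 1 + 4^2 + 4^2 + 4^2 = 49
N_3 = 1 + 49^2 + 49^2 + 49^2 = 7204

7204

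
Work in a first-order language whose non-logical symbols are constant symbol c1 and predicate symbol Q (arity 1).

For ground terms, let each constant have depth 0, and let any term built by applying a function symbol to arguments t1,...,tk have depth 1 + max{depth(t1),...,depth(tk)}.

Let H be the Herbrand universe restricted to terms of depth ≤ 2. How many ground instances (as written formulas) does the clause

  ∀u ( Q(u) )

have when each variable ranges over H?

Ground terms of depth ≤ 2:
  With no function symbols every ground term is a constant, so there is exactly 1 ground term at every depth bound.
  N_0 = 1
  N_1 = 1
  N_2 = 1
So there is exactly 1 ground term available for substitution.
The clause has 1 distinct variable (u), which appears in the body. In the free term algebra distinct substitutions yield syntactically distinct ground instances.
Number of ground instances = 1.

1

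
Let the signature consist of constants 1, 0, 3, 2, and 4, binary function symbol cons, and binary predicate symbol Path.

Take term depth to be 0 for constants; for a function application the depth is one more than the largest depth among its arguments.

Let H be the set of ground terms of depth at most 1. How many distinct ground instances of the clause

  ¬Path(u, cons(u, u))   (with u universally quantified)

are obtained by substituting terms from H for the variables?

30

Ground terms of depth ≤ 1:
  Write N_k for the number of ground terms of depth ≤ k. A term of depth ≤ k is either a constant or a function symbol applied to arguments of depth ≤ k−1, so N_k = 5 + N_{k-1}^2.
  N_0 = 5
  N_1 = 5 + 5^2 = 30
So there are 30 ground terms available for substitution.
The variable u ranges independently over the available ground terms, and distinct assignments produce distinct instances.
Number of ground instances = 30.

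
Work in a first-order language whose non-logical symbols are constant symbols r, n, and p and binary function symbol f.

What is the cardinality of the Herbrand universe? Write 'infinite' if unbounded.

The signature has at least one function symbol (f, arity 2) and at least one constant (r).
Iterating f gives infinitely many distinct ground terms: r, f(r, r), f(f(r, r), f(r, r)), ...
So the Herbrand universe is infinite.

infinite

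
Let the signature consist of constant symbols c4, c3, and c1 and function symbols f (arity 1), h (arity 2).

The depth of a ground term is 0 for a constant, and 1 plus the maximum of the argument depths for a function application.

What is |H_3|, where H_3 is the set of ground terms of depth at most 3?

59295

Let N_k count ground terms of depth at most k. Each non-constant term of depth ≤ k is some function symbol applied to depth-≤(k−1) arguments, giving N_k = 3 + N_{k-1} + N_{k-1}^2.
N_0 = 3
N_1 = 3 + 3 + 3^2 = 15
N_2 = 3 + 15 + 15^2 = 243
N_3 = 3 + 243 + 243^2 = 59295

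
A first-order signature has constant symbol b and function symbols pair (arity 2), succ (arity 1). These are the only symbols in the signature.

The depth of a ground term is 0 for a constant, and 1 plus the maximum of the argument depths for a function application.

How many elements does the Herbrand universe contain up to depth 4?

33673

Let N_k = |{terms of depth ≤ k}|. Then N_0 = 1 and N_k = 1 + N_{k-1}^2 + N_{k-1} for k ≥ 1 (one summand per function symbol, arity giving the exponent).
N_0 = 1
N_1 = 1 + 1^2 + 1 = 3
N_2 = 1 + 3^2 + 3 = 13
N_3 = 1 + 13^2 + 13 = 183
N_4 = 1 + 183^2 + 183 = 33673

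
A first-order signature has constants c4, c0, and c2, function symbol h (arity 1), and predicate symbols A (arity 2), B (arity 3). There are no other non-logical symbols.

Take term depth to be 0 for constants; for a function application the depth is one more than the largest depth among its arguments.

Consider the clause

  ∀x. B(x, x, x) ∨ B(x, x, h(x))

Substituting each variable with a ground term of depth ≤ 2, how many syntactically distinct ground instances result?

Ground terms of depth ≤ 2:
  Let N_k = |{terms of depth ≤ k}|. Then N_0 = 3 and N_k = 3 + N_{k-1} for k ≥ 1 (one summand per function symbol, arity giving the exponent).
  N_0 = 3
  N_1 = 3 + 3 = 6
  N_2 = 3 + 6 = 9
So there are 9 ground terms available for substitution.
The body mentions the single quantified variable x; since ground terms form a free algebra, no two substitutions collapse to the same formula.
Number of ground instances = 9.

9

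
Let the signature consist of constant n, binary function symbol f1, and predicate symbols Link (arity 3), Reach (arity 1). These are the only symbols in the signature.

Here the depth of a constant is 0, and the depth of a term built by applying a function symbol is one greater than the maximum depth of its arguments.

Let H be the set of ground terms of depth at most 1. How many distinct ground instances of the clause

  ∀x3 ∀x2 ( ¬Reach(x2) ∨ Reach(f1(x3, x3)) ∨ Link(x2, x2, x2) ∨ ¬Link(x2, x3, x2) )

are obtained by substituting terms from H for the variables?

4

Ground terms of depth ≤ 1:
  Let N_k = |{terms of depth ≤ k}|. Then N_0 = 1 and N_k = 1 + N_{k-1}^2 for k ≥ 1 (one summand per function symbol, arity giving the exponent).
  N_0 = 1
  N_1 = 1 + 1^2 = 2
So there are 2 ground terms available for substitution.
Each of x3, x2 ranges independently over the available ground terms, and distinct assignments produce distinct instances.
Number of ground instances = 2^2 = 4.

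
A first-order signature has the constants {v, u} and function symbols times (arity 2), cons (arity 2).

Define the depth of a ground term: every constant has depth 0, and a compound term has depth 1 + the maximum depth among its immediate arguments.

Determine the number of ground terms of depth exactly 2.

192

Let N_k = |{terms of depth ≤ k}|. Then N_0 = 2 and N_k = 2 + N_{k-1}^2 + N_{k-1}^2 for k ≥ 1 (one summand per function symbol, arity giving the exponent).
N_0 = 2
N_1 = 2 + 2^2 + 2^2 = 10
N_2 = 2 + 10^2 + 10^2 = 202
Terms of depth exactly 2: N_2 − N_1 = 202 − 10 = 192.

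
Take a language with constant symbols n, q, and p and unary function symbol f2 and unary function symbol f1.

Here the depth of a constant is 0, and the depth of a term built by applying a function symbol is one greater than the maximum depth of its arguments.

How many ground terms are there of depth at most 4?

93

Let N_k = |{terms of depth ≤ k}|. Then N_0 = 3 and N_k = 3 + N_{k-1} + N_{k-1} for k ≥ 1 (one summand per function symbol, arity giving the exponent).
N_0 = 3
N_1 = 3 + 3 + 3 = 9
N_2 = 3 + 9 + 9 = 21
N_3 = 3 + 21 + 21 = 45
N_4 = 3 + 45 + 45 = 93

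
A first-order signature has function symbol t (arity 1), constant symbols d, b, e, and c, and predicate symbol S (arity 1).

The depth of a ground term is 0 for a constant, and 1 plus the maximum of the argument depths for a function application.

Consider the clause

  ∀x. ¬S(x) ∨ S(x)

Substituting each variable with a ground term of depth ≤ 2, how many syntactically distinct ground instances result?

Ground terms of depth ≤ 2:
  Count level by level. With function symbols t/1, the terms of depth ≤ k are the 4 constants together with each function applied to depth-≤(k−1) tuples, so N_k = 4 + N_{k-1}.
  N_0 = 4
  N_1 = 4 + 4 = 8
  N_2 = 4 + 8 = 12
  Explicitly: d, b, e, c, t(d), t(b), t(e), t(c), t(t(d)), t(t(b)), t(t(e)), t(t(c)).
So there are 12 ground terms available for substitution.
The body mentions the single quantified variable x; since ground terms form a free algebra, no two substitutions collapse to the same formula.
Number of ground instances = 12.

12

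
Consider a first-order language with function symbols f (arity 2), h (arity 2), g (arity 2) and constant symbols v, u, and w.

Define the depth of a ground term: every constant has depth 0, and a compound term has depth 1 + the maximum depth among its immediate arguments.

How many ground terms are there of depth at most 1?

Let N_k count ground terms of depth at most k. Each non-constant term of depth ≤ k is some function symbol applied to depth-≤(k−1) arguments, giving N_k = 3 + N_{k-1}^2 + N_{k-1}^2 + N_{k-1}^2.
N_0 = 3
N_1 = 3 + 3^2 + 3^2 + 3^2 = 30

30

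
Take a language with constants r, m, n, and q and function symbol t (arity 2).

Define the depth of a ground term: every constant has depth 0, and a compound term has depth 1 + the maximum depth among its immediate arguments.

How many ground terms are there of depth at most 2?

404

If N_k denotes the number of depth-≤k ground terms, the 4 constants give N_0 = 4, and each function symbol of arity r contributes N_{k-1}^r new terms at level k: N_k = 4 + N_{k-1}^2.
N_0 = 4
N_1 = 4 + 4^2 = 20
N_2 = 4 + 20^2 = 404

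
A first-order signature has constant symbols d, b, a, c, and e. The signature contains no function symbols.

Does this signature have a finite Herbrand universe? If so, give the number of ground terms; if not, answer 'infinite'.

There are no function symbols, so every ground term is one of the 5 constants.
The Herbrand universe is {d, b, a, c, e}, which is finite with 5 elements.

5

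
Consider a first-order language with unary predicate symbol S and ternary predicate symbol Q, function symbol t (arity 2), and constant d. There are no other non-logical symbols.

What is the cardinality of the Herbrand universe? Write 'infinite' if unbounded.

infinite

The signature has at least one function symbol (t, arity 2) and at least one constant (d).
Iterating t gives infinitely many distinct ground terms: d, t(d, d), t(t(d, d), t(d, d)), ...
So the Herbrand universe is infinite.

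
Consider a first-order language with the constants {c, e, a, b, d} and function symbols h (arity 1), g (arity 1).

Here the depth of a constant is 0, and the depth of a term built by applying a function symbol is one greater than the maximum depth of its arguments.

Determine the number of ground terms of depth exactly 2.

20

If N_k denotes the number of depth-≤k ground terms, the 5 constants give N_0 = 5, and each function symbol of arity r contributes N_{k-1}^r new terms at level k: N_k = 5 + N_{k-1} + N_{k-1}.
N_0 = 5
N_1 = 5 + 5 + 5 = 15
N_2 = 5 + 15 + 15 = 35
Terms of depth exactly 2: N_2 − N_1 = 35 − 15 = 20.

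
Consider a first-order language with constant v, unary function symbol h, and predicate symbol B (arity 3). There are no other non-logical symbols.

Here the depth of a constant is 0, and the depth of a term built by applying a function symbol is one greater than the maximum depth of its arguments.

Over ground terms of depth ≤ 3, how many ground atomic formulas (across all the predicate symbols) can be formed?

64

First count ground terms of depth ≤ 3.
Let N_k = |{terms of depth ≤ k}|. Then N_0 = 1 and N_k = 1 + N_{k-1} for k ≥ 1 (one summand per function symbol, arity giving the exponent).
N_0 = 1
N_1 = 1 + 1 = 2
N_2 = 1 + 2 = 3
N_3 = 1 + 3 = 4
Explicitly: v, h(v), h(h(v)), h(h(h(v))).
So |H| = 4.
A ground atom is a predicate applied to a tuple of terms from H, so the count is the sum over predicates of |H|^arity:
  B: 4^3 = 64
Total ground atoms: 64.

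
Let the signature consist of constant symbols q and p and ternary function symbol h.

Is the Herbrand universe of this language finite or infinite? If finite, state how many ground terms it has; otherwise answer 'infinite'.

infinite

The signature has at least one function symbol (h, arity 3) and at least one constant (q).
Iterating h gives infinitely many distinct ground terms: q, h(q, q, q), h(h(q, q, q), h(q, q, q), h(q, q, q)), ...
So the Herbrand universe is infinite.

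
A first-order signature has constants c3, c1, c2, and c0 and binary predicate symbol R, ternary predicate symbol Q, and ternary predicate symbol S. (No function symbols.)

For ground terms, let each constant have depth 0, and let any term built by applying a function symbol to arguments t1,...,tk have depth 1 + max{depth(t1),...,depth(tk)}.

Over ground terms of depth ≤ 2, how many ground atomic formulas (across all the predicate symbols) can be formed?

First count ground terms of depth ≤ 2.
With no function symbols every ground term is a constant, so there are exactly 4 ground terms at every depth bound.
N_0 = 4
N_1 = 4
N_2 = 4
Explicitly: c3, c1, c2, c0.
So |H| = 4.
A ground atom is a predicate applied to a tuple of terms from H, so the count is the sum over predicates of |H|^arity:
  R: 4^2 = 16;  Q: 4^3 = 64;  S: 4^3 = 64
Total ground atoms: 16 + 64 + 64 = 144.

144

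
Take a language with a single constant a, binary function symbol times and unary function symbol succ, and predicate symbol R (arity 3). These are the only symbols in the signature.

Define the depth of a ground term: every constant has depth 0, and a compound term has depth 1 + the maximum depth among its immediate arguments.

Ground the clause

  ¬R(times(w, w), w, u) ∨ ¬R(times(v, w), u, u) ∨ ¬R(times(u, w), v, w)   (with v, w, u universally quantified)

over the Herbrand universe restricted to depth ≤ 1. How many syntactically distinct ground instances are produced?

Ground terms of depth ≤ 1:
  If N_k denotes the number of depth-≤k ground terms, the 1 constant gives N_0 = 1, and each function symbol of arity r contributes N_{k-1}^r new terms at level k: N_k = 1 + N_{k-1}^2 + N_{k-1}.
  N_0 = 1
  N_1 = 1 + 1^2 + 1 = 3
So there are 3 ground terms available for substitution.
There are 3 variables to instantiate (v, w, u), each occurring in at least one literal, so different choices give different ground instances.
Number of ground instances = 3^3 = 27.

27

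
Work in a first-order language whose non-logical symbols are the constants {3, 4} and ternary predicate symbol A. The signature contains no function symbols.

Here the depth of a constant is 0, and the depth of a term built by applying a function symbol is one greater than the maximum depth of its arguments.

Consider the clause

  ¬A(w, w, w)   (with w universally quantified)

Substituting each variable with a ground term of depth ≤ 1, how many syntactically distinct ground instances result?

Ground terms of depth ≤ 1:
  With no function symbols every ground term is a constant, so there are exactly 2 ground terms at every depth bound.
  N_0 = 2
  N_1 = 2
So there are 2 ground terms available for substitution.
The body mentions the single quantified variable w; since ground terms form a free algebra, no two substitutions collapse to the same formula.
Number of ground instances = 2.

2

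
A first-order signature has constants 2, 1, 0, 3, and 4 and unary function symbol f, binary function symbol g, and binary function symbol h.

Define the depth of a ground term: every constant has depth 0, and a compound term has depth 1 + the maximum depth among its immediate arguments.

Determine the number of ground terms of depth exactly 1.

55

If N_k denotes the number of depth-≤k ground terms, the 5 constants give N_0 = 5, and each function symbol of arity r contributes N_{k-1}^r new terms at level k: N_k = 5 + N_{k-1} + N_{k-1}^2 + N_{k-1}^2.
N_0 = 5
N_1 = 5 + 5 + 5^2 + 5^2 = 60
Terms of depth exactly 1: N_1 − N_0 = 60 − 5 = 55.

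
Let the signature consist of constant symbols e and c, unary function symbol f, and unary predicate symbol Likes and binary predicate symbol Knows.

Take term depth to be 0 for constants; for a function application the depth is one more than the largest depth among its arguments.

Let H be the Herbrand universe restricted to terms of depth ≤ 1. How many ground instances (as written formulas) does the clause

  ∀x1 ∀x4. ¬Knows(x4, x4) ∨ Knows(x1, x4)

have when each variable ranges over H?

Ground terms of depth ≤ 1:
  Let N_k = |{terms of depth ≤ k}|. Then N_0 = 2 and N_k = 2 + N_{k-1} for k ≥ 1 (one summand per function symbol, arity giving the exponent).
  N_0 = 2
  N_1 = 2 + 2 = 4
  Explicitly: e, c, f(e), f(c).
So there are 4 ground terms available for substitution.
There are 2 variables to instantiate (x1, x4), each occurring in at least one literal, so different choices give different ground instances.
Number of ground instances = 4^2 = 16.

16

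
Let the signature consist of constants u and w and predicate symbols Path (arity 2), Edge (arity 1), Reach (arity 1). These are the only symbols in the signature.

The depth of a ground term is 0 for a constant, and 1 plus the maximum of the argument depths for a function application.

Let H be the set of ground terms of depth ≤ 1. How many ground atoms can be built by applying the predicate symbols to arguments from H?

First count ground terms of depth ≤ 1.
With no function symbols every ground term is a constant, so there are exactly 2 ground terms at every depth bound.
N_0 = 2
N_1 = 2
Explicitly: u, w.
So |H| = 2.
Each predicate of arity r yields |H|^r ground atoms (one per choice of an r-tuple from H):
  Path: 2^2 = 4;  Edge: 2;  Reach: 2
Total ground atoms: 4 + 2 + 2 = 8.

8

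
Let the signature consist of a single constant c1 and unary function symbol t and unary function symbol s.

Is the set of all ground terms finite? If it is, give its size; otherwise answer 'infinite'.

infinite

The signature has at least one function symbol (t, arity 1) and at least one constant (c1).
Iterating t gives infinitely many distinct ground terms: c1, t(c1), t(t(c1)), ...
So the Herbrand universe is infinite.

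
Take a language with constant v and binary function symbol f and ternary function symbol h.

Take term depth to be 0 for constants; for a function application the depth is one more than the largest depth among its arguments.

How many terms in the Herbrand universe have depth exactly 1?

Count level by level. With function symbols f/2, h/3, the terms of depth ≤ k are the 1 constant together with each function applied to depth-≤(k−1) tuples, so N_k = 1 + N_{k-1}^2 + N_{k-1}^3.
N_0 = 1
N_1 = 1 + 1^2 + 1^3 = 3
Terms of depth exactly 1: N_1 − N_0 = 3 − 1 = 2.

2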